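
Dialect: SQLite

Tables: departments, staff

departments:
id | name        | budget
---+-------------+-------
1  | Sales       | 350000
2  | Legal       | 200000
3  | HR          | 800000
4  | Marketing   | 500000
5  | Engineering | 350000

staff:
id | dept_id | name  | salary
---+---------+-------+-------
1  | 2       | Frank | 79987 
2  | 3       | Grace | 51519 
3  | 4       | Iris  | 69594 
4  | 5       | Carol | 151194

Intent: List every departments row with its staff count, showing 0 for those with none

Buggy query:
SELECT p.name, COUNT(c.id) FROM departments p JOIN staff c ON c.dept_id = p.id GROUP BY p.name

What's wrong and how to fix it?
Bug: INNER JOIN drops departments rows that have no matching staff rows

Fix: Switch to LEFT JOIN to retain unmatched parent rows

Corrected query:
SELECT p.name, COUNT(c.id) FROM departments p LEFT JOIN staff c ON c.dept_id = p.id GROUP BY p.name

Result:
name        | COUNT(c.id)
------------+------------
Engineering | 1          
HR          | 1          
Legal       | 1          
Marketing   | 1          
Sales       | 0          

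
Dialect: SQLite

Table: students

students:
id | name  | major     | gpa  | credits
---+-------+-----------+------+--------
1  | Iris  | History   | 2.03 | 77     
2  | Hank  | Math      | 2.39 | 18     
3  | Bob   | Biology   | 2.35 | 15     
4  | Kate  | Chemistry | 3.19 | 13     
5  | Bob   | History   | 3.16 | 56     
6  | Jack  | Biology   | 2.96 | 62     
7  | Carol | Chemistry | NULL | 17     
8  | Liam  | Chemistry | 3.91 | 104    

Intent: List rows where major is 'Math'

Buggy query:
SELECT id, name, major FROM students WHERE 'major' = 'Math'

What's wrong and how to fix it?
Bug: Single quotes denote string literals in SQL; the column name is being compared as a constant string

Fix: Remove the quotes around the column name (or use double quotes for an identifier)

Corrected query:
SELECT id, name, major FROM students WHERE major = 'Math'

Result:
id | name | major
---+------+------
2  | Hank | Math 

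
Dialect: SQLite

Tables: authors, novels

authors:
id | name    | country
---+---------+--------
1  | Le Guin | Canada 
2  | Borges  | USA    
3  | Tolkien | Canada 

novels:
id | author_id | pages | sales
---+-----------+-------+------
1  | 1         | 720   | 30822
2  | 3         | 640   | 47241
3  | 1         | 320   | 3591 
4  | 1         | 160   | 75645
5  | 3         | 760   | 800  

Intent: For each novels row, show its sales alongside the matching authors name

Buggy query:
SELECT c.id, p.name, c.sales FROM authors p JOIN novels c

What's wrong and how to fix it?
Bug: Missing join condition: each novels row is matched to all authors rows instead of just its own

Fix: Specify the join condition linking the foreign key to the parent id

Corrected query:
SELECT c.id, p.name, c.sales FROM authors p JOIN novels c ON c.author_id = p.id

Result:
id | name    | sales
---+---------+------
1  | Le Guin | 30822
2  | Tolkien | 47241
3  | Le Guin | 3591 
4  | Le Guin | 75645
5  | Tolkien | 800  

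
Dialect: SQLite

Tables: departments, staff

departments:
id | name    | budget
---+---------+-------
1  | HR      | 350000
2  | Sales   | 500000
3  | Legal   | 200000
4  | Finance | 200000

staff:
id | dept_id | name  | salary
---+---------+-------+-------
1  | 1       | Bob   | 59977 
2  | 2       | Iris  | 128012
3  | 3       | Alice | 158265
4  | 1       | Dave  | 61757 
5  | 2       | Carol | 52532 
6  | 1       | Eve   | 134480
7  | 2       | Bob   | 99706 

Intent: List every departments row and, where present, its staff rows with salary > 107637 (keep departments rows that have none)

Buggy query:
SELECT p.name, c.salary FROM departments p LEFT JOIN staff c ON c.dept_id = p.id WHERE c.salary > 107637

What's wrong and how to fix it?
Bug: A WHERE condition on the right-hand table after LEFT JOIN drops unmatched parents

Fix: Put 'c.salary > 107637' in the JOIN's ON clause instead of WHERE

Corrected query:
SELECT p.name, c.salary FROM departments p LEFT JOIN staff c ON c.dept_id = p.id AND c.salary > 107637

Result:
name    | salary
--------+-------
HR      | 134480
Sales   | 128012
Legal   | 158265
Finance | NULL  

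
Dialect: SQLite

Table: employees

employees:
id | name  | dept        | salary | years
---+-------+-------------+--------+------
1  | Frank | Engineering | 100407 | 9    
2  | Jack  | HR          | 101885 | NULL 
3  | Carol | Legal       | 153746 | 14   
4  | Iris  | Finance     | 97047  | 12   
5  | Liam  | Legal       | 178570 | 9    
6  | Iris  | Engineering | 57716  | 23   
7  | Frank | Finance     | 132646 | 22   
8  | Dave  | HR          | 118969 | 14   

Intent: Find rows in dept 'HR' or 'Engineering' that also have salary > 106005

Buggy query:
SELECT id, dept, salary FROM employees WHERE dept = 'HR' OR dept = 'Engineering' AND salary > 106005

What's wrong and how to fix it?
Bug: Without parentheses, AND is evaluated before OR, so the salary filter only applies to the 'Engineering' branch

Fix: Group the OR with parentheses (or use IN), then AND the threshold

Corrected query:
SELECT id, dept, salary FROM employees WHERE (dept = 'HR' OR dept = 'Engineering') AND salary > 106005

Result:
id | dept | salary
---+------+-------
8  | HR   | 118969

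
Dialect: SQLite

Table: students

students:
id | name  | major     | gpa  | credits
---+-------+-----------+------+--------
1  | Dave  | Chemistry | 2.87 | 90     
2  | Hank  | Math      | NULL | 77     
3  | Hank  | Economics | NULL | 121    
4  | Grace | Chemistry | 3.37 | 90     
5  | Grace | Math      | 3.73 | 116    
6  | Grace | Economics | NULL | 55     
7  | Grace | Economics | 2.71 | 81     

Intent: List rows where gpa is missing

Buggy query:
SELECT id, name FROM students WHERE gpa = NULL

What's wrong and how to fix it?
Bug: '= NULL' is always unknown in SQL three-valued logic, so no rows match

Fix: Use IS NULL to test for NULL

Corrected query:
SELECT id, name FROM students WHERE gpa IS NULL

Result:
id | name 
---+------
2  | Hank 
3  | Hank 
6  | Grace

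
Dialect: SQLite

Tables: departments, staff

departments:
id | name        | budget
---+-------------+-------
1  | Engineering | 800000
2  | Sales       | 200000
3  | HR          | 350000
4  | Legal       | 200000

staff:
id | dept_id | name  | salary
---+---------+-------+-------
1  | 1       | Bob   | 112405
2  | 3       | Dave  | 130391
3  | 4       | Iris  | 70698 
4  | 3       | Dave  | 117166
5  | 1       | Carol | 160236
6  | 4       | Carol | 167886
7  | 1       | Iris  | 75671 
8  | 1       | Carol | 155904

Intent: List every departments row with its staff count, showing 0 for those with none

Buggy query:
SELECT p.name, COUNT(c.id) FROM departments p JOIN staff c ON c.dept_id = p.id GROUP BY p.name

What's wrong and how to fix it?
Bug: INNER JOIN drops departments rows that have no matching staff rows

Fix: Switch to LEFT JOIN to retain unmatched parent rows

Corrected query:
SELECT p.name, COUNT(c.id) FROM departments p LEFT JOIN staff c ON c.dept_id = p.id GROUP BY p.name

Result:
name        | COUNT(c.id)
------------+------------
Engineering | 4          
HR          | 2          
Legal       | 2          
Sales       | 0          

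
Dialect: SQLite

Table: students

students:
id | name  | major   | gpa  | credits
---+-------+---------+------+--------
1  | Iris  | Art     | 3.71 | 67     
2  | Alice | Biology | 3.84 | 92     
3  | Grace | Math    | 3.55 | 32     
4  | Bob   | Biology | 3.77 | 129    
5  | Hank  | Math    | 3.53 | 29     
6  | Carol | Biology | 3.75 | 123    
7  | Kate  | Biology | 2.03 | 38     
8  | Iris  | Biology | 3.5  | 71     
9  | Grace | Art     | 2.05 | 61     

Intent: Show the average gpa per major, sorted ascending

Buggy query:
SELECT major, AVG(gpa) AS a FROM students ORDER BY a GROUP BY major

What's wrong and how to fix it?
Bug: GROUP BY must precede ORDER BY

Fix: Reorder: SELECT … FROM … GROUP BY … ORDER BY …

Corrected query:
SELECT major, AVG(gpa) AS a FROM students GROUP BY major ORDER BY a

Result:
major   | a    
--------+------
Art     | 2.88 
Biology | 3.378
Math    | 3.54 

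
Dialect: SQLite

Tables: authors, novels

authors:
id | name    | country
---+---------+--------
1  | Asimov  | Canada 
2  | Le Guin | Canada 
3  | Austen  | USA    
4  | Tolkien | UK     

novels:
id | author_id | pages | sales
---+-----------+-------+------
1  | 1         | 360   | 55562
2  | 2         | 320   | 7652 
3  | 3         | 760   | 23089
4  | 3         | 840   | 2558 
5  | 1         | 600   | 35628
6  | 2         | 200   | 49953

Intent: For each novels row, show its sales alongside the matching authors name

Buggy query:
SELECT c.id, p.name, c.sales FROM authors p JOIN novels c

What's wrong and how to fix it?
Bug: Missing join condition: each novels row is matched to all authors rows instead of just its own

Fix: Add ON c.author_id = p.id to the JOIN

Corrected query:
SELECT c.id, p.name, c.sales FROM authors p JOIN novels c ON c.author_id = p.id

Result:
id | name    | sales
---+---------+------
1  | Asimov  | 55562
2  | Le Guin | 7652 
3  | Austen  | 23089
4  | Austen  | 2558 
5  | Asimov  | 35628
6  | Le Guin | 49953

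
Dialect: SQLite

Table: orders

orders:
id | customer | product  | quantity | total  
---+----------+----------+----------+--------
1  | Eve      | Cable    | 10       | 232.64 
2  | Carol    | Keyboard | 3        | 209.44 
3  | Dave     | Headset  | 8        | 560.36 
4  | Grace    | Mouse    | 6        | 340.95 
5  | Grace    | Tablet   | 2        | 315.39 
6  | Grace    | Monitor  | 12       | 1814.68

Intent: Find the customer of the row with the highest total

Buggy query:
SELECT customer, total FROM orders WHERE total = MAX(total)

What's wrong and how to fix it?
Bug: WHERE is evaluated per row; an aggregate over the whole table isn't defined there

Fix: Wrap MAX in a scalar subquery so WHERE compares against a single value

Corrected query:
SELECT customer, total FROM orders WHERE total = (SELECT MAX(total) FROM orders)

Result:
customer | total  
---------+--------
Grace    | 1814.68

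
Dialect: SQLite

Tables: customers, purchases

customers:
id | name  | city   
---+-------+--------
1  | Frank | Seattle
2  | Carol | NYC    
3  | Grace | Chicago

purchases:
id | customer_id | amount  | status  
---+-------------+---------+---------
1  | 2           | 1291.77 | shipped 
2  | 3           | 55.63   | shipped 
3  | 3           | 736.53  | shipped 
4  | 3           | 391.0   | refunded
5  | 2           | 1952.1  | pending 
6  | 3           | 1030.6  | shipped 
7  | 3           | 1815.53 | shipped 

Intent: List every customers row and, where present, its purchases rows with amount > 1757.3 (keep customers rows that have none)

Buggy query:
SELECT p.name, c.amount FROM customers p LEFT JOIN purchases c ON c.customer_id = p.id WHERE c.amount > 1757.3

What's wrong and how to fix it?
Bug: A WHERE condition on the right-hand table after LEFT JOIN drops unmatched parents

Fix: Put 'c.amount > 1757.3' in the JOIN's ON clause instead of WHERE

Corrected query:
SELECT p.name, c.amount FROM customers p LEFT JOIN purchases c ON c.customer_id = p.id AND c.amount > 1757.3

Result:
name  | amount 
------+--------
Frank | NULL   
Carol | 1952.1 
Grace | 1815.53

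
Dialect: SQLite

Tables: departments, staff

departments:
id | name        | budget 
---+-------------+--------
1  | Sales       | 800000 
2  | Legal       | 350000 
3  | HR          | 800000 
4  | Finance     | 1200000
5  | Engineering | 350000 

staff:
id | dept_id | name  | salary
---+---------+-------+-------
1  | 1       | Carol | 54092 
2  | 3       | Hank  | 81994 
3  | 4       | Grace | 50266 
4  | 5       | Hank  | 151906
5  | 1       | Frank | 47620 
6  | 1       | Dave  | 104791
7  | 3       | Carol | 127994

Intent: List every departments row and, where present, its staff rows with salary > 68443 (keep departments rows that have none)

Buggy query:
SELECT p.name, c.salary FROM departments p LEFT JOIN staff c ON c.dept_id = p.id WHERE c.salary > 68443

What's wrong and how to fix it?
Bug: Filtering c.salary in WHERE discards the NULL rows produced by LEFT JOIN, turning it into an inner join

Fix: Move the right-table condition into the ON clause so unmatched parents are kept

Corrected query:
SELECT p.name, c.salary FROM departments p LEFT JOIN staff c ON c.dept_id = p.id AND c.salary > 68443

Result:
name        | salary
------------+-------
Sales       | 104791
Legal       | NULL  
HR          | 81994 
HR          | 127994
Finance     | NULL  
Engineering | 151906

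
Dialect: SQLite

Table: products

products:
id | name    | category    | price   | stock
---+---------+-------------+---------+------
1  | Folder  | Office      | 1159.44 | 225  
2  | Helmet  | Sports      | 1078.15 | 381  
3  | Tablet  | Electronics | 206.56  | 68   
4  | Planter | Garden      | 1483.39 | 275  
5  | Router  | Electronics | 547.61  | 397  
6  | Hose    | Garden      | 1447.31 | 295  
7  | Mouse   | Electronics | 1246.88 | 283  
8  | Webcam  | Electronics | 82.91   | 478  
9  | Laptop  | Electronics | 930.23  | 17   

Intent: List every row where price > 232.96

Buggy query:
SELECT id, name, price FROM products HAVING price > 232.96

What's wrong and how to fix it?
Bug: This is a non-aggregate query (no GROUP BY, no aggregates), so in SQLite the HAVING clause is invalid here; a row-level condition belongs in WHERE

Fix: Use WHERE for row-level filtering

Corrected query:
SELECT id, name, price FROM products WHERE price > 232.96

Result:
id | name    | price  
---+---------+--------
1  | Folder  | 1159.44
2  | Helmet  | 1078.15
4  | Planter | 1483.39
5  | Router  | 547.61 
6  | Hose    | 1447.31
7  | Mouse   | 1246.88
9  | Laptop  | 930.23 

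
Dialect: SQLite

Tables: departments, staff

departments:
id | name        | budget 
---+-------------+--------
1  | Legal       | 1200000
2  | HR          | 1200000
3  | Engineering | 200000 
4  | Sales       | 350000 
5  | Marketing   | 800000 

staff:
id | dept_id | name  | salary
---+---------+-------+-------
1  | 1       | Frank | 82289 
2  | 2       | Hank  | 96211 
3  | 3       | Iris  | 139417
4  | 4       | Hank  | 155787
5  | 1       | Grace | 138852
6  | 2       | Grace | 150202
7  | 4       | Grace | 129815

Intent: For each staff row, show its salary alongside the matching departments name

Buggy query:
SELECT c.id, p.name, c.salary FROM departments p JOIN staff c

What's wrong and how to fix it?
Bug: Missing join condition: each staff row is matched to all departments rows instead of just its own

Fix: Add ON c.dept_id = p.id to the JOIN

Corrected query:
SELECT c.id, p.name, c.salary FROM departments p JOIN staff c ON c.dept_id = p.id

Result:
id | name        | salary
---+-------------+-------
1  | Legal       | 82289 
2  | HR          | 96211 
3  | Engineering | 139417
4  | Sales       | 155787
5  | Legal       | 138852
6  | HR          | 150202
7  | Sales       | 129815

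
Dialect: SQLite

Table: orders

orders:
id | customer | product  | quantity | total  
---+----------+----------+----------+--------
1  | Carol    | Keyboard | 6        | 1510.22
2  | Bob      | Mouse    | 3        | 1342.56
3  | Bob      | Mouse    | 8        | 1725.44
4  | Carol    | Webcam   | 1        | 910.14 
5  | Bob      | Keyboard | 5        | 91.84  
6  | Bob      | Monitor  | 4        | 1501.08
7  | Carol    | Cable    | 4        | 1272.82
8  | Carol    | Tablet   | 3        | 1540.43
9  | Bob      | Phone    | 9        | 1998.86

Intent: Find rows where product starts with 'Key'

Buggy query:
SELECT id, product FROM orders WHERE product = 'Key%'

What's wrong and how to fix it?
Bug: Wildcards only work with LIKE; '=' treats '%' as a literal character

Fix: Use LIKE for wildcard pattern matching

Corrected query:
SELECT id, product FROM orders WHERE product LIKE 'Key%'

Result:
id | product 
---+---------
1  | Keyboard
5  | Keyboard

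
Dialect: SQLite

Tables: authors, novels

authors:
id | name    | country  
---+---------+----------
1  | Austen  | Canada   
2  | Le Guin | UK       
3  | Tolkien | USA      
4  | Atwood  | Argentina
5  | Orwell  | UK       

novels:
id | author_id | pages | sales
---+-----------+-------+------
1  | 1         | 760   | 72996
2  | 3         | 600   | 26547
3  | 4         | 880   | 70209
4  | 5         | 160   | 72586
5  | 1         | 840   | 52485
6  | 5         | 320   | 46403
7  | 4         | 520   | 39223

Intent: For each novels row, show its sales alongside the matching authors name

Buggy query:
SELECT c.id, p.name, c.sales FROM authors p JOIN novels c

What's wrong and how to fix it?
Bug: JOIN with no ON clause produces a cartesian product; every novels row pairs with every authors row

Fix: Add ON c.author_id = p.id to the JOIN

Corrected query:
SELECT c.id, p.name, c.sales FROM authors p JOIN novels c ON c.author_id = p.id

Result:
id | name    | sales
---+---------+------
1  | Austen  | 72996
2  | Tolkien | 26547
3  | Atwood  | 70209
4  | Orwell  | 72586
5  | Austen  | 52485
6  | Orwell  | 46403
7  | Atwood  | 39223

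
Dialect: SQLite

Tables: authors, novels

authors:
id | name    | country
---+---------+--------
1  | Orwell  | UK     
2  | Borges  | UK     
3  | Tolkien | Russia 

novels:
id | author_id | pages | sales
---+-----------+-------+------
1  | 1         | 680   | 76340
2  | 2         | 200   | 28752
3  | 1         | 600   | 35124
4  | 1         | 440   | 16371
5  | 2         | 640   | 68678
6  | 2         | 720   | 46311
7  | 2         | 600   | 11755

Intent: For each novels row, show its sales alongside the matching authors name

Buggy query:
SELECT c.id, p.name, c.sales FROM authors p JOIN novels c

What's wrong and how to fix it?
Bug: Missing join condition: each novels row is matched to all authors rows instead of just its own

Fix: Specify the join condition linking the foreign key to the parent id

Corrected query:
SELECT c.id, p.name, c.sales FROM authors p JOIN novels c ON c.author_id = p.id

Result:
id | name   | sales
---+--------+------
1  | Orwell | 76340
2  | Borges | 28752
3  | Orwell | 35124
4  | Orwell | 16371
5  | Borges | 68678
6  | Borges | 46311
7  | Borges | 11755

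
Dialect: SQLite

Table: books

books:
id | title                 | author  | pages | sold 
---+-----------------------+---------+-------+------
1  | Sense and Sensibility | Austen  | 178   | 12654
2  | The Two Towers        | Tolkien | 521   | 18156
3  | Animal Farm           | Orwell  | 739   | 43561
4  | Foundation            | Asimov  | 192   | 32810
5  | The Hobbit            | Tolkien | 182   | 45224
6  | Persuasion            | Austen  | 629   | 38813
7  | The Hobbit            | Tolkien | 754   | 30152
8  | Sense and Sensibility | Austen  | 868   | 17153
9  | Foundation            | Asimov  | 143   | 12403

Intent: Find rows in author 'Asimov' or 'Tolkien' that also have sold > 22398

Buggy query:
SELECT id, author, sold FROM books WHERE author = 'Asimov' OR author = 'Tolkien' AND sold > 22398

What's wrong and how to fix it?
Bug: AND binds tighter than OR, so this parses as author = 'Asimov' OR (author = 'Tolkien' AND sold > 22398)

Fix: Add parentheses around the OR so the AND applies to both alternatives

Corrected query:
SELECT id, author, sold FROM books WHERE (author = 'Asimov' OR author = 'Tolkien') AND sold > 22398

Result:
id | author  | sold 
---+---------+------
4  | Asimov  | 32810
5  | Tolkien | 45224
7  | Tolkien | 30152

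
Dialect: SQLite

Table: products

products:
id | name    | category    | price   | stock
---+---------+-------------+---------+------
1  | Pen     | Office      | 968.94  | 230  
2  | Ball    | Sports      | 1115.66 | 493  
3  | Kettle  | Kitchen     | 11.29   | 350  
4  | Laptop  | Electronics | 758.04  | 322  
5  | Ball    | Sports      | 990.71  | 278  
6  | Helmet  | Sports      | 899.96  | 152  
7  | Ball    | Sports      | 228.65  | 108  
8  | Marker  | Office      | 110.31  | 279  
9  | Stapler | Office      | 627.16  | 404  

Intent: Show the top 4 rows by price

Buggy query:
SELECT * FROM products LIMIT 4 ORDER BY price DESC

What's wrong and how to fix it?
Bug: LIMIT must come after ORDER BY

Fix: Sort with ORDER BY, then apply LIMIT

Corrected query:
SELECT * FROM products ORDER BY price DESC LIMIT 4

Result:
id | name   | category | price   | stock
---+--------+----------+---------+------
2  | Ball   | Sports   | 1115.66 | 493  
5  | Ball   | Sports   | 990.71  | 278  
1  | Pen    | Office   | 968.94  | 230  
6  | Helmet | Sports   | 899.96  | 152  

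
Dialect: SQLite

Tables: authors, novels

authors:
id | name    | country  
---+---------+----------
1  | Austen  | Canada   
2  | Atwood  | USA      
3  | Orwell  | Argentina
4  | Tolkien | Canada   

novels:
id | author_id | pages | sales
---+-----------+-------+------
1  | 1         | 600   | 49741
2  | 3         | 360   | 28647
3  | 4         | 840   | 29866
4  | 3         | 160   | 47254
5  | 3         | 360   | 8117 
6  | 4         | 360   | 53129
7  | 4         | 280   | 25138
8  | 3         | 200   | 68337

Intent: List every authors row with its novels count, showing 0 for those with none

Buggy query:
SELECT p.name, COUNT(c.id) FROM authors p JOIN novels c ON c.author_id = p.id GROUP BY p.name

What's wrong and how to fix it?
Bug: An inner join excludes parents with zero children

Fix: Switch to LEFT JOIN to retain unmatched parent rows

Corrected query:
SELECT p.name, COUNT(c.id) FROM authors p LEFT JOIN novels c ON c.author_id = p.id GROUP BY p.name

Result:
name    | COUNT(c.id)
--------+------------
Atwood  | 0          
Austen  | 1          
Orwell  | 4          
Tolkien | 3          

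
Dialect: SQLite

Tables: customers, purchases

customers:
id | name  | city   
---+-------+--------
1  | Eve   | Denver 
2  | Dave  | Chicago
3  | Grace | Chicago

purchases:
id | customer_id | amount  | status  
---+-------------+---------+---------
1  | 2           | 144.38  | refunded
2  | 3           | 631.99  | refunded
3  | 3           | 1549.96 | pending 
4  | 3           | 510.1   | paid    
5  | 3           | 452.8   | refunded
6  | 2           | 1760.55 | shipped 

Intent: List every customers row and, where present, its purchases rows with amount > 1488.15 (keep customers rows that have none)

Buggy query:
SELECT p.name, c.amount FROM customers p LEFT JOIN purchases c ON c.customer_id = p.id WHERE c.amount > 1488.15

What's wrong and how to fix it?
Bug: A WHERE condition on the right-hand table after LEFT JOIN drops unmatched parents

Fix: Put 'c.amount > 1488.15' in the JOIN's ON clause instead of WHERE

Corrected query:
SELECT p.name, c.amount FROM customers p LEFT JOIN purchases c ON c.customer_id = p.id AND c.amount > 1488.15

Result:
name  | amount 
------+--------
Eve   | NULL   
Dave  | 1760.55
Grace | 1549.96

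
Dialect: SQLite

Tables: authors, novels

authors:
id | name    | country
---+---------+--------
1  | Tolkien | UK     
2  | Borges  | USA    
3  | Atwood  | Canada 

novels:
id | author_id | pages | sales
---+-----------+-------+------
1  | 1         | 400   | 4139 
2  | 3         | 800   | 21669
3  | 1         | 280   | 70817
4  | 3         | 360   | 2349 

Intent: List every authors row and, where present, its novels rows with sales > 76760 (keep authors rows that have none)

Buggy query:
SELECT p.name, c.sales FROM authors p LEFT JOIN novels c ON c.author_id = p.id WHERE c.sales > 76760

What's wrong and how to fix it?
Bug: Filtering c.sales in WHERE discards the NULL rows produced by LEFT JOIN, turning it into an inner join

Fix: Move the right-table condition into the ON clause so unmatched parents are kept

Corrected query:
SELECT p.name, c.sales FROM authors p LEFT JOIN novels c ON c.author_id = p.id AND c.sales > 76760

Result:
name    | sales
--------+------
Tolkien | NULL 
Borges  | NULL 
Atwood  | NULL 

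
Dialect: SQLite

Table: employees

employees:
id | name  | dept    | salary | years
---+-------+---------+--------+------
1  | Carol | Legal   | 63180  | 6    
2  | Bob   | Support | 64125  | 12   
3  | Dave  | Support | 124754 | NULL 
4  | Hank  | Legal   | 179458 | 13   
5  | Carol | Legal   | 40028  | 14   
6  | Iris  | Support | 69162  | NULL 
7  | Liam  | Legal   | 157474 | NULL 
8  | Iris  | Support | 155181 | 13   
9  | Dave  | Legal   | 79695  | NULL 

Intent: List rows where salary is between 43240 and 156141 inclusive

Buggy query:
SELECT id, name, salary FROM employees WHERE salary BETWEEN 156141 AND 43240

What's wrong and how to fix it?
Bug: BETWEEN expects the lower bound first; with 156141 AND 43240 the range is empty

Fix: Swap the bounds so the smaller value comes first

Corrected query:
SELECT id, name, salary FROM employees WHERE salary BETWEEN 43240 AND 156141

Result:
id | name  | salary
---+-------+-------
1  | Carol | 63180 
2  | Bob   | 64125 
3  | Dave  | 124754
6  | Iris  | 69162 
8  | Iris  | 155181
9  | Dave  | 79695 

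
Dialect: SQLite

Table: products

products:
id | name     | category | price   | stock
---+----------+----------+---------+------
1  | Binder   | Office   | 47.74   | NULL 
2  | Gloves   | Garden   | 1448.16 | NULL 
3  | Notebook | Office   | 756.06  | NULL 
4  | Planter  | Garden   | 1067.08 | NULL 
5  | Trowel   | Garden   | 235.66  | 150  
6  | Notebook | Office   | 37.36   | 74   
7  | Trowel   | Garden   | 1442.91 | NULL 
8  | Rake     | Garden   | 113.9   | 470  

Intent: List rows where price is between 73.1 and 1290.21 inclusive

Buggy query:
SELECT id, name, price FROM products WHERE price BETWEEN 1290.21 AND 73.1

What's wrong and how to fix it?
Bug: BETWEEN expects the lower bound first; with 1290.21 AND 73.1 the range is empty

Fix: Swap the bounds so the smaller value comes first

Corrected query:
SELECT id, name, price FROM products WHERE price BETWEEN 73.1 AND 1290.21

Result:
id | name     | price  
---+----------+--------
3  | Notebook | 756.06 
4  | Planter  | 1067.08
5  | Trowel   | 235.66 
8  | Rake     | 113.9  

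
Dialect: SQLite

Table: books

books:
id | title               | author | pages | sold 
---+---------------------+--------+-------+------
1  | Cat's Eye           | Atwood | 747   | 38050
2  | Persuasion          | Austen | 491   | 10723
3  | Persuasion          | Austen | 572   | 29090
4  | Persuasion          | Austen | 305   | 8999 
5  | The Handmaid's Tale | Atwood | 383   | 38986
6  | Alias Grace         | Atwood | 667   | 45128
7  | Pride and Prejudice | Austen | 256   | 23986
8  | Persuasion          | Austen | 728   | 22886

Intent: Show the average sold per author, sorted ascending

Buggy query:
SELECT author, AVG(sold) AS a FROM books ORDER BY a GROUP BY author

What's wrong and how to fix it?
Bug: GROUP BY must precede ORDER BY

Fix: Reorder: SELECT … FROM … GROUP BY … ORDER BY …

Corrected query:
SELECT author, AVG(sold) AS a FROM books GROUP BY author ORDER BY a

Result:
author | a           
-------+-------------
Austen | 19136.8     
Atwood | 40721.333333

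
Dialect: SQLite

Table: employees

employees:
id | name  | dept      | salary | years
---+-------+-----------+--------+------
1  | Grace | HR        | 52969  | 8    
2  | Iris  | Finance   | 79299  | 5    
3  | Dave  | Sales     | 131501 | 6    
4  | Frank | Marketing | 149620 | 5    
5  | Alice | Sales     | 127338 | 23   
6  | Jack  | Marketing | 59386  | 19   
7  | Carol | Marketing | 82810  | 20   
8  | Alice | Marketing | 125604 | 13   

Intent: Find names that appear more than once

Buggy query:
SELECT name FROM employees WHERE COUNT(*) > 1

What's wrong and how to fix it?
Bug: WHERE can't reference COUNT(*); aggregates are computed after WHERE

Fix: Group first, then use HAVING for the count condition

Corrected query:
SELECT name FROM employees GROUP BY name HAVING COUNT(*) > 1

Result:
name 
-----
Alice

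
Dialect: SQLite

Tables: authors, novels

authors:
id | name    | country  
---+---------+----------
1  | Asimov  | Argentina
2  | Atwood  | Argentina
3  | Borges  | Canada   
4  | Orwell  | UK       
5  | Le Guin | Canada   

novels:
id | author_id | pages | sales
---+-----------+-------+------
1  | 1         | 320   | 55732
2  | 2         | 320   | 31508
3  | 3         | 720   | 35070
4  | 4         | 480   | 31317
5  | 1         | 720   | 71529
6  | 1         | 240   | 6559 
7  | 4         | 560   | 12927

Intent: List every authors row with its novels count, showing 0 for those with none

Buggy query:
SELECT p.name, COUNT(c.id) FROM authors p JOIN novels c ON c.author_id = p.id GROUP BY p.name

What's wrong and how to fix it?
Bug: INNER JOIN drops authors rows that have no matching novels rows

Fix: Use LEFT JOIN so parents without children still appear (COUNT(c.id) gives 0)

Corrected query:
SELECT p.name, COUNT(c.id) FROM authors p LEFT JOIN novels c ON c.author_id = p.id GROUP BY p.name

Result:
name    | COUNT(c.id)
--------+------------
Asimov  | 3          
Atwood  | 1          
Borges  | 1          
Le Guin | 0          
Orwell  | 2          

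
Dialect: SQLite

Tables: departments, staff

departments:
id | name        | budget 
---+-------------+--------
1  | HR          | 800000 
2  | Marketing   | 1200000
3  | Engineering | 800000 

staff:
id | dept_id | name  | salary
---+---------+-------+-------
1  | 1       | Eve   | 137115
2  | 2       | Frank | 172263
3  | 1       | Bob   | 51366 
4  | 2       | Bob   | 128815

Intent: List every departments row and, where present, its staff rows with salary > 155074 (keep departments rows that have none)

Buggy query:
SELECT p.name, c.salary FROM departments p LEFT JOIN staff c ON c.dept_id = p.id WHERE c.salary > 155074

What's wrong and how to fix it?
Bug: Filtering c.salary in WHERE discards the NULL rows produced by LEFT JOIN, turning it into an inner join

Fix: Move the right-table condition into the ON clause so unmatched parents are kept

Corrected query:
SELECT p.name, c.salary FROM departments p LEFT JOIN staff c ON c.dept_id = p.id AND c.salary > 155074

Result:
name        | salary
------------+-------
HR          | NULL  
Marketing   | 172263
Engineering | NULL  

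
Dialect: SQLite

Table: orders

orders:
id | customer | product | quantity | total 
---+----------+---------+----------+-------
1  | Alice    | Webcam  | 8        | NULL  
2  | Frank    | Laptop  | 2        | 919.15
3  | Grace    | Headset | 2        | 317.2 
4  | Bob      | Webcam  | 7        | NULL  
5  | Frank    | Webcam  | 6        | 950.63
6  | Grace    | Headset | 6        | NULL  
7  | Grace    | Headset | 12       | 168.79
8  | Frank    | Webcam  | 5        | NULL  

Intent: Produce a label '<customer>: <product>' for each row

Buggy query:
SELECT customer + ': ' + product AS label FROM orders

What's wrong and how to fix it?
Bug: SQLite uses || for string concatenation; + coerces text to numbers (yielding 0)

Fix: Replace + with || to concatenate text

Corrected query:
SELECT customer || ': ' || product AS label FROM orders

Result:
label         
--------------
Alice: Webcam 
Frank: Laptop 
Grace: Headset
Bob: Webcam   
Frank: Webcam 
Grace: Headset
Grace: Headset
Frank: Webcam 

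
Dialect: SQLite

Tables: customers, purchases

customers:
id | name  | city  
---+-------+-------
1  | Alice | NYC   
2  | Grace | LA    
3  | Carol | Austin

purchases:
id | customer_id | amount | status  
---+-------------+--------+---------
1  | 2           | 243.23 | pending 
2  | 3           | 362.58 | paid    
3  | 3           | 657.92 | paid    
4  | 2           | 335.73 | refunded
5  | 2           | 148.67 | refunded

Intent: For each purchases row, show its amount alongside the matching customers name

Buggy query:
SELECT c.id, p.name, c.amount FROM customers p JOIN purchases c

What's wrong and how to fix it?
Bug: JOIN with no ON clause produces a cartesian product; every purchases row pairs with every customers row

Fix: Specify the join condition linking the foreign key to the parent id

Corrected query:
SELECT c.id, p.name, c.amount FROM customers p JOIN purchases c ON c.customer_id = p.id

Result:
id | name  | amount
---+-------+-------
1  | Grace | 243.23
2  | Carol | 362.58
3  | Carol | 657.92
4  | Grace | 335.73
5  | Grace | 148.67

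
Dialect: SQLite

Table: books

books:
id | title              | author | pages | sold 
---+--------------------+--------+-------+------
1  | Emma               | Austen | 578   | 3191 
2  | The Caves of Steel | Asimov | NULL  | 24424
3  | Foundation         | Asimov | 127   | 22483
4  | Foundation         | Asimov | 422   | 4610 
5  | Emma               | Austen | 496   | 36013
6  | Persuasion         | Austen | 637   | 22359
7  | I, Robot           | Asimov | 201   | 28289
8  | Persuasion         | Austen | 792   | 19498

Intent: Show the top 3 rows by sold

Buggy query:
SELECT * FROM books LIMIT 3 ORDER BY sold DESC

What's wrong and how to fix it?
Bug: LIMIT must come after ORDER BY

Fix: Sort with ORDER BY, then apply LIMIT

Corrected query:
SELECT * FROM books ORDER BY sold DESC LIMIT 3

Result:
id | title              | author | pages | sold 
---+--------------------+--------+-------+------
5  | Emma               | Austen | 496   | 36013
7  | I, Robot           | Asimov | 201   | 28289
2  | The Caves of Steel | Asimov | NULL  | 24424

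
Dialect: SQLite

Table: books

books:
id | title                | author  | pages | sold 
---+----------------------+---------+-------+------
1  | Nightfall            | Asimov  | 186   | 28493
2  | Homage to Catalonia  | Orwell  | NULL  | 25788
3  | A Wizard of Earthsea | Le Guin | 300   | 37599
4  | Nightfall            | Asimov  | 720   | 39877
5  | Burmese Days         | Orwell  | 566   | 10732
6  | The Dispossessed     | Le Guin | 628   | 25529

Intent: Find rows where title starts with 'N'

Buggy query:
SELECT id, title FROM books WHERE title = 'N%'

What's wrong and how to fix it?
Bug: Wildcards only work with LIKE; '=' treats '%' as a literal character

Fix: Use LIKE for wildcard pattern matching

Corrected query:
SELECT id, title FROM books WHERE title LIKE 'N%'

Result:
id | title    
---+----------
1  | Nightfall
4  | Nightfall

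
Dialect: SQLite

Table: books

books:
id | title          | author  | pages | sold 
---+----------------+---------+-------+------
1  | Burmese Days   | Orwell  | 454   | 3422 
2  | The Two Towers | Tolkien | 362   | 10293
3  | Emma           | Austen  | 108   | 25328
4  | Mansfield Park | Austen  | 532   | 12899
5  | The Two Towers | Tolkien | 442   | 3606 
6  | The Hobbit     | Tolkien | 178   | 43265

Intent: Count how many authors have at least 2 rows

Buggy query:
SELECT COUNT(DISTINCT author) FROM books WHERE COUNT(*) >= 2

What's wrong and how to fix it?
Bug: WHERE filters individual rows, not groups, so a group-level COUNT is invalid there

Fix: Group first with HAVING COUNT(*) >= 2, then COUNT the resulting groups

Corrected query:
SELECT COUNT(*) FROM (SELECT author FROM books GROUP BY author HAVING COUNT(*) >= 2)

Result:
COUNT(*)
--------
2       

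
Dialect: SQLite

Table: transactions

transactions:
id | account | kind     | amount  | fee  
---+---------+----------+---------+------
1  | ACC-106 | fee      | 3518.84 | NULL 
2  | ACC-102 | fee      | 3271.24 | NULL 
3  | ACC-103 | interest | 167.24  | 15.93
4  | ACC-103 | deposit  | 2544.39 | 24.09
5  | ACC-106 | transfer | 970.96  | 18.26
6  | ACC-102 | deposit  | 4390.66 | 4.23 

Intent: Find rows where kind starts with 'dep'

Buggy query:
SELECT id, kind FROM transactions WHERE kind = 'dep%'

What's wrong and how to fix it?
Bug: Wildcards only work with LIKE; '=' treats '%' as a literal character

Fix: Use LIKE for wildcard pattern matching

Corrected query:
SELECT id, kind FROM transactions WHERE kind LIKE 'dep%'

Result:
id | kind   
---+--------
4  | deposit
6  | deposit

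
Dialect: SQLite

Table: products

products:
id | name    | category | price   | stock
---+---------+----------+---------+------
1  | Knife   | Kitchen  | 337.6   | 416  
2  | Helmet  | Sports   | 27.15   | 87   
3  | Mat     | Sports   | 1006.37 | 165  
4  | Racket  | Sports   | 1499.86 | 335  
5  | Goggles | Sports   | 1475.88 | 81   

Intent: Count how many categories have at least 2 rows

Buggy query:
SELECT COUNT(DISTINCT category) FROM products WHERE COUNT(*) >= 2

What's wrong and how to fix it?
Bug: COUNT(*) cannot appear in WHERE; the per-group count doesn't exist yet

Fix: Use a subquery that GROUPs and filters with HAVING, then count its rows

Corrected query:
SELECT COUNT(*) FROM (SELECT category FROM products GROUP BY category HAVING COUNT(*) >= 2)

Result:
COUNT(*)
--------
1       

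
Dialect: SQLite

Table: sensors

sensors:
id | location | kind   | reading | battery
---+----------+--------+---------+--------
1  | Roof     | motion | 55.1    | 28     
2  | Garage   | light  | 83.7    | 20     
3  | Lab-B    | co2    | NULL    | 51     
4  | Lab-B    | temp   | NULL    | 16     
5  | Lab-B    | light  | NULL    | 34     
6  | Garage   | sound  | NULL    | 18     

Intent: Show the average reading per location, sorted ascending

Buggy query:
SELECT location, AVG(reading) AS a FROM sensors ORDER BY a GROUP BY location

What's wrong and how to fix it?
Bug: GROUP BY must precede ORDER BY

Fix: Move ORDER BY to the end, after GROUP BY

Corrected query:
SELECT location, AVG(reading) AS a FROM sensors GROUP BY location ORDER BY a

Result:
location | a   
---------+-----
Lab-B    | NULL
Roof     | 55.1
Garage   | 83.7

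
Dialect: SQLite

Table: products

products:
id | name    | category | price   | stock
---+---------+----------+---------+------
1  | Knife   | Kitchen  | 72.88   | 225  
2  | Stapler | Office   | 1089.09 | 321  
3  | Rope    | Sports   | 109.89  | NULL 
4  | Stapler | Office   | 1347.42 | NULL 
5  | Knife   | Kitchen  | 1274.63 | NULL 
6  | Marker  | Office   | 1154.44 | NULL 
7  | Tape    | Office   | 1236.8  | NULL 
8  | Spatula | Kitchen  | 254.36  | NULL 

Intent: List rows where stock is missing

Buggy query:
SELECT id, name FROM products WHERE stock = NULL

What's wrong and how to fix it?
Bug: Comparing to NULL with '=' never matches; NULL = NULL is unknown, not true

Fix: Replace '= NULL' with 'IS NULL'

Corrected query:
SELECT id, name FROM products WHERE stock IS NULL

Result:
id | name   
---+--------
3  | Rope   
4  | Stapler
5  | Knife  
6  | Marker 
7  | Tape   
8  | Spatula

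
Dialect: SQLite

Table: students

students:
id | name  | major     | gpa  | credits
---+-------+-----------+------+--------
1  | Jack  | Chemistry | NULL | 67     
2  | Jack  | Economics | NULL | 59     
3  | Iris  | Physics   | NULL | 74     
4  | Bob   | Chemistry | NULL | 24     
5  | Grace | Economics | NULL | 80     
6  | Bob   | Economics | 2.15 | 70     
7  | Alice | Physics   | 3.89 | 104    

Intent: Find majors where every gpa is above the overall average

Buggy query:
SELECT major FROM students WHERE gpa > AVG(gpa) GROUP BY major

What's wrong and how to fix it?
Bug: WHERE evaluates per row before aggregation, so AVG() is unavailable

Fix: Compute the overall average in a scalar subquery and compare each group's MIN against it in HAVING

Corrected query:
SELECT major FROM students GROUP BY major HAVING MIN(gpa) > (SELECT AVG(gpa) FROM students)

Result:
major  
-------
Physics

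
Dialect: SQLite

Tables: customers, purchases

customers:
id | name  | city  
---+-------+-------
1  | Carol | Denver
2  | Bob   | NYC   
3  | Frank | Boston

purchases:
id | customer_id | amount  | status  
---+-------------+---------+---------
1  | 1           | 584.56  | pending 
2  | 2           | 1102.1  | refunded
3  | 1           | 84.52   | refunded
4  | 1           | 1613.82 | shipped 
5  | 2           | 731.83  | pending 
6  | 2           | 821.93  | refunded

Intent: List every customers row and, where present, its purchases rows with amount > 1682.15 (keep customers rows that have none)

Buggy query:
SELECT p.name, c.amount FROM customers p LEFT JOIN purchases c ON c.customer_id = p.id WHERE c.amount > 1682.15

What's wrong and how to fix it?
Bug: Filtering c.amount in WHERE discards the NULL rows produced by LEFT JOIN, turning it into an inner join

Fix: Move the right-table condition into the ON clause so unmatched parents are kept

Corrected query:
SELECT p.name, c.amount FROM customers p LEFT JOIN purchases c ON c.customer_id = p.id AND c.amount > 1682.15

Result:
name  | amount
------+-------
Carol | NULL  
Bob   | NULL  
Frank | NULL  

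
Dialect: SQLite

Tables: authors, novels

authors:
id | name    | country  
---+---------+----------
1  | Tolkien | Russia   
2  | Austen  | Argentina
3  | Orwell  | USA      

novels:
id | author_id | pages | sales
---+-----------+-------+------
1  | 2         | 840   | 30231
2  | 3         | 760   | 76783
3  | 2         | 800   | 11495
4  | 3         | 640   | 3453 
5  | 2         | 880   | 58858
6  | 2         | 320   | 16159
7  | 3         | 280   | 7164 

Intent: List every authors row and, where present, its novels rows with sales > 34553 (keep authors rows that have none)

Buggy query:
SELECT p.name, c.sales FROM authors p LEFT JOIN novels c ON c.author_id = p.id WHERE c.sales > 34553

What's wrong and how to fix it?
Bug: Filtering c.sales in WHERE discards the NULL rows produced by LEFT JOIN, turning it into an inner join

Fix: Put 'c.sales > 34553' in the JOIN's ON clause instead of WHERE

Corrected query:
SELECT p.name, c.sales FROM authors p LEFT JOIN novels c ON c.author_id = p.id AND c.sales > 34553

Result:
name    | sales
--------+------
Tolkien | NULL 
Austen  | 58858
Orwell  | 76783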